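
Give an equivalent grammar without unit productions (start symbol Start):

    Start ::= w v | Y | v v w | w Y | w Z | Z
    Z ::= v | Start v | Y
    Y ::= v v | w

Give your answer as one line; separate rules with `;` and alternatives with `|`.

Unit pairs: Start ⇒* {Y, Z}; Z ⇒* {Y}.
Replace each nonterminal's rules with the union of the non-unit rules of every nonterminal it unit-derives.

Start ::= v | Start v | w v | v v w | w Y | w Z | v v | w; Z ::= v | Start v | v v | w; Y ::= v v | w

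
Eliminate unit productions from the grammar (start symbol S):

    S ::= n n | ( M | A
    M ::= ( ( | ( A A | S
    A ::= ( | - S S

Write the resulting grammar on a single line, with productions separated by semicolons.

S ::= n n | ( M | ( | - S S; M ::= ( | - S S | n n | ( M | ( ( | ( A A; A ::= ( | - S S

Unit pairs: M ⇒* {A, S}; S ⇒* {A}.
For each unit pair (A, B), copy every non-unit production of B to A, then drop all unit productions.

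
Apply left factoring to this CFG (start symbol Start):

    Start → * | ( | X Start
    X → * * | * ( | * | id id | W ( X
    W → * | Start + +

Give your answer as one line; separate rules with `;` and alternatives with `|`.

Start → * | ( | X Start; X → id id | W ( X | * X1; W → * | Start + +; X1 → * | ( | epsilon

X has alternatives sharing prefix '*': factor to X → * X1 with X1 → * | ( | ε.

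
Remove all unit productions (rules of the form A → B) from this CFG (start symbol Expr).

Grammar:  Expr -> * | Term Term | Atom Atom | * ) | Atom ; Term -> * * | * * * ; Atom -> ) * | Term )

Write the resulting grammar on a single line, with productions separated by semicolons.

Expr -> ) * | Term ) | * | Term Term | Atom Atom | * ); Term -> * * | * * *; Atom -> ) * | Term )

Unit pairs: Expr ⇒* {Atom}.
For every A with A ⇒* B via unit rules, add B's non-unit alternatives to A; then delete every rule of the form X → Y.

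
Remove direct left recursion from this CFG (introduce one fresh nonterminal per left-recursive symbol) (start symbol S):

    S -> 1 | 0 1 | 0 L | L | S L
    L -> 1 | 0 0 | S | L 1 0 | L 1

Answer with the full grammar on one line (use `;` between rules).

S -> 1 S' | 0 1 S' | 0 L S' | L S'; L -> 1 L' | 0 0 L' | S L'; S' -> L S' | ε; L' -> 1 0 L' | 1 L' | ε

Directly left-recursive nonterminals: S, L.
For S: α = {L}, β = {1, 0 1, 0 L, L}. Rewrite as S → β S' and S' → α S' | ε.
For L: α = {1 0, 1}, β = {1, 0 0, S}. Rewrite as L → β L' and L' → α L' | ε.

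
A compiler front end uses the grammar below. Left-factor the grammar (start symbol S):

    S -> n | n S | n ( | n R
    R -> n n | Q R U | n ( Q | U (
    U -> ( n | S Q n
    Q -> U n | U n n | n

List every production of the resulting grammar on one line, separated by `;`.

S has alternatives sharing prefix 'n': factor to S → n S' with S' → ε | S | ( | R.
R has alternatives sharing prefix 'n': factor to R → n R' with R' → n | ( Q.
Q has alternatives sharing prefix 'U n': factor to Q → U n Q' with Q' → ε | n.

S -> n S'; R -> Q R U | U ( | n R'; U -> ( n | S Q n; Q -> n | U n Q'; S' -> ε | S | ( | R; R' -> n | ( Q; Q' -> ε | n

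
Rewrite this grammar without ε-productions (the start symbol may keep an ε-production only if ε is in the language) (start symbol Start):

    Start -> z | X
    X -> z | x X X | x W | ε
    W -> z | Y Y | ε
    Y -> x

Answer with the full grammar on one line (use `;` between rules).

Nullable set = {Start, W, X}.
ε ∈ L(G) since Start is nullable, so keep Start → ε.
For each production, add variants omitting each subset of nullable occurrences: X → x X X gives x X X | x X | x.

Start -> z | X | ε; X -> z | x X X | x X | x | x W; W -> z | Y Y; Y -> x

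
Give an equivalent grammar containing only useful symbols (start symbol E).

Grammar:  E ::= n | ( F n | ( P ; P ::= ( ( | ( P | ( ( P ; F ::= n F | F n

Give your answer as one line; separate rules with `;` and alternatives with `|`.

E ::= n | ( P; P ::= ( ( | ( P | ( ( P

Generating nonterminals: {E, P}.
Reachable from E after that: {E, P}.
Removed useless symbols: {F} and every production mentioning them.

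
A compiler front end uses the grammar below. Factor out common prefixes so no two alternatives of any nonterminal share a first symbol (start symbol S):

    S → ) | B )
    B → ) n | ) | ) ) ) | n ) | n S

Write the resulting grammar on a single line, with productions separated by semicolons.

S → ) | B ); B → ) B' | n B''; B' → n | ε | ) ); B'' → ) | S

B has alternatives sharing prefix ')': factor to B → ) B' with B' → n | ε | ) ).
B has alternatives sharing prefix 'n': factor to B → n B'' with B'' → ) | S.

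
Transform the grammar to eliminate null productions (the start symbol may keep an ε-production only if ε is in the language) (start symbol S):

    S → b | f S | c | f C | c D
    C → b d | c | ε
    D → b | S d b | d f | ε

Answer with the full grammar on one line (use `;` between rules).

S → b | f S | c | f C | f | c D; C → b d | c; D → b | S d b | d f

The nullable symbols are {C, D}.
ε ∉ L(G), so no ε-production is kept.
Expand every rule over subsets of its nullable positions: S → f C gives f C | f.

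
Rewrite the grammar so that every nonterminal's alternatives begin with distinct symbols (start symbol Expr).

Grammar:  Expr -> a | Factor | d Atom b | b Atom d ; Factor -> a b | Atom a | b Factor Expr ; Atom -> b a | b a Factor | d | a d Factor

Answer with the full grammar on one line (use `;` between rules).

Expr -> a | Factor | d Atom b | b Atom d; Factor -> a b | Atom a | b Factor Expr; Atom -> d | a d Factor | b a Atom1; Atom1 -> ε | Factor

Atom has alternatives sharing prefix 'b a': factor to Atom → b a Atom1 with Atom1 → ε | Factor.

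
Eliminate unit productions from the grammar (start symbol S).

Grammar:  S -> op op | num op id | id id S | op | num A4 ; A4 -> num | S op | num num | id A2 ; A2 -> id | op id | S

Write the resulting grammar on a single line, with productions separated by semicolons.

S -> op op | num op id | id id S | op | num A4; A4 -> num | S op | num num | id A2; A2 -> id | op id | op op | num op id | id id S | op | num A4

Unit pairs: A2 ⇒* {S}.
For every A with A ⇒* B via unit rules, add B's non-unit alternatives to A; then delete every rule of the form X → Y.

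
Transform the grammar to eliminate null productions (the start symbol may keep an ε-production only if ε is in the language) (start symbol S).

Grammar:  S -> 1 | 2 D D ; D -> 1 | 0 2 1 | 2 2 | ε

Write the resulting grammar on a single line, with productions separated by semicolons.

S -> 1 | 2 D D | 2 D | 2; D -> 1 | 0 2 1 | 2 2

Nullable nonterminals: {D}.
ε ∉ L(G), so no ε-production is kept.
Expand every rule over subsets of its nullable positions: S → 2 D D gives 2 D D | 2 D | 2.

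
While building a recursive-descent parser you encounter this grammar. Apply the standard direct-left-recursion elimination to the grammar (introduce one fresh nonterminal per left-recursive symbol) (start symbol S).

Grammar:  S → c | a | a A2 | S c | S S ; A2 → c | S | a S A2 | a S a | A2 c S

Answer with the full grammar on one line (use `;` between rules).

Directly left-recursive nonterminals: S, A2.
For S: α = {c, S}, β = {c, a, a A2}. Rewrite as S → β S' and S' → α S' | ε.
For A2: α = {c S}, β = {c, S, a S A2, a S a}. Rewrite as A2 → β A2' and A2' → α A2' | ε.

S → c S' | a S' | a A2 S'; A2 → c A2' | S A2' | a S A2 A2' | a S a A2'; S' → c S' | S S' | ε; A2' → c S A2' | ε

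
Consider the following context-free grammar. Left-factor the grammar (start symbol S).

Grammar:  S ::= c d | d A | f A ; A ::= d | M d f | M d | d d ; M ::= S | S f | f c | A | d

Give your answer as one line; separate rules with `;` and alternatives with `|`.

A has alternatives sharing prefix 'M d': factor to A → M d A' with A' → f | ε.
A has alternatives sharing prefix 'd': factor to A → d A'' with A'' → ε | d.
M has alternatives sharing prefix 'S': factor to M → S M' with M' → ε | f.

S ::= c d | d A | f A; A ::= M d A' | d A''; M ::= f c | A | d | S M'; A' ::= f | ε; A'' ::= ε | d; M' ::= ε | f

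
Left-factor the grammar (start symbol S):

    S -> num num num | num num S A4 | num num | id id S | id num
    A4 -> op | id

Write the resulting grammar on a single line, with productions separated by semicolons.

S has alternatives sharing prefix 'num num': factor to S → num num S' with S' → num | S A4 | ε.
S has alternatives sharing prefix 'id': factor to S → id S'' with S'' → id S | num.

S -> num num S' | id S''; A4 -> op | id; S' -> num | S A4 | ε; S'' -> id S | num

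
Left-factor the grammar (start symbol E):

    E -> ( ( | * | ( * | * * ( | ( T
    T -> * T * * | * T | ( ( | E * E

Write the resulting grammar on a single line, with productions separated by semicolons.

E -> ( E' | * E''; T -> ( ( | E * E | * T T'; E' -> ( | * | T; E'' -> ε | * (; T' -> * * | ε

E has alternatives sharing prefix '(': factor to E → ( E' with E' → ( | * | T.
E has alternatives sharing prefix '*': factor to E → * E'' with E'' → ε | * (.
T has alternatives sharing prefix '* T': factor to T → * T T' with T' → * * | ε.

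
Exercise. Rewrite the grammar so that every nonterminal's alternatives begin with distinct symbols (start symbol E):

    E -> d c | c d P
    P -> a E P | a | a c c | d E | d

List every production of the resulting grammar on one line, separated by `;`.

P has alternatives sharing prefix 'a': factor to P → a P' with P' → E P | ε | c c.
P has alternatives sharing prefix 'd': factor to P → d P'' with P'' → E | ε.

E -> d c | c d P; P -> a P' | d P''; P' -> E P | ε | c c; P'' -> E | ε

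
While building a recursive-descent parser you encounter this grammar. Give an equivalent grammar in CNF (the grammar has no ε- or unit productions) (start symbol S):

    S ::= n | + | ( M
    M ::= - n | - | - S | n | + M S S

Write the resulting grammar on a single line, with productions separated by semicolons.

S ::= n | + | X1 M; M ::= X2 X3 | - | X2 S | n | X4 Y1; X1 ::= (; X2 ::= -; X3 ::= n; X4 ::= +; Y1 ::= M Y2; Y2 ::= S S

Introduce a nonterminal for each terminal appearing in a rule of length ≥ 2: X1 → (, X2 → -, X3 → n, X4 → +.
Binarize each right-hand side of length ≥ 3 by chaining fresh nonterminals (Y1, Y2, …): affected rules were M → X4 M S S.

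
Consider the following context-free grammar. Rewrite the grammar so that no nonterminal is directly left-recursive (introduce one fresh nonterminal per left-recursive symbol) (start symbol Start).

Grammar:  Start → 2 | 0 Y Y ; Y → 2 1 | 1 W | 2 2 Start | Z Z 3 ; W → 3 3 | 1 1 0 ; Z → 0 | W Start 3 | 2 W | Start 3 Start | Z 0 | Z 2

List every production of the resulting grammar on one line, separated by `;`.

Left recursion appears on Z.
For Z: α = {0, 2}, β = {0, W Start 3, 2 W, Start 3 Start}. Rewrite as Z → β Z1 and Z1 → α Z1 | ε.

Start → 2 | 0 Y Y; Y → 2 1 | 1 W | 2 2 Start | Z Z 3; W → 3 3 | 1 1 0; Z → 0 Z1 | W Start 3 Z1 | 2 W Z1 | Start 3 Start Z1; Z1 → 0 Z1 | 2 Z1 | ε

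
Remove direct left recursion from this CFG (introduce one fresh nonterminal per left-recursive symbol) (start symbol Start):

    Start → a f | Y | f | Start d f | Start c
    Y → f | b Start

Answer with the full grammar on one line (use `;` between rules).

Start → a f Start1 | Y Start1 | f Start1; Y → f | b Start; Start1 → d f Start1 | c Start1 | ε

Left recursion appears on Start.
For Start: α = {d f, c}, β = {a f, Y, f}. Rewrite as Start → β Start1 and Start1 → α Start1 | ε.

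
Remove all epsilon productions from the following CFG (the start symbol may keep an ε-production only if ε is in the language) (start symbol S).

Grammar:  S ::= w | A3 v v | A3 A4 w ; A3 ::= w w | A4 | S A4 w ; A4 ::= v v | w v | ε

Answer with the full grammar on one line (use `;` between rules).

The nullable symbols are {A3, A4}.
ε ∉ L(G), so no ε-production is kept.
Expand every rule over subsets of its nullable positions: S → A3 v v gives A3 v v | v v. S → A3 A4 w gives A3 A4 w | A3 w | A4 w. A3 → S A4 w gives S A4 w | S w.

S ::= w | A3 v v | v v | A3 A4 w | A3 w | A4 w; A3 ::= w w | A4 | S A4 w | S w; A4 ::= v v | w v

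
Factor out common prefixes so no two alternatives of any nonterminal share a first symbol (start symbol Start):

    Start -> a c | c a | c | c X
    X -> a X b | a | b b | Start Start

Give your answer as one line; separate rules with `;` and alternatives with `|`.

Start -> a c | c Start1; X -> b b | Start Start | a X1; Start1 -> a | ε | X; X1 -> X b | ε

Start has alternatives sharing prefix 'c': factor to Start → c Start1 with Start1 → a | ε | X.
X has alternatives sharing prefix 'a': factor to X → a X1 with X1 → X b | ε.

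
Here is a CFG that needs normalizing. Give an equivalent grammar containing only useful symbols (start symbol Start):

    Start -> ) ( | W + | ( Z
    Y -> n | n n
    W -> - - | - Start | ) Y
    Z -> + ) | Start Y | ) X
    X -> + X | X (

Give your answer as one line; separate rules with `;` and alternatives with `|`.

Start -> ) ( | W + | ( Z; Y -> n | n n; W -> - - | - Start | ) Y; Z -> + ) | Start Y

Generating nonterminals: {Start, W, Y, Z}.
Reachable from Start after that: {Start, W, Y, Z}.
Removed useless symbols: {X} and every production mentioning them.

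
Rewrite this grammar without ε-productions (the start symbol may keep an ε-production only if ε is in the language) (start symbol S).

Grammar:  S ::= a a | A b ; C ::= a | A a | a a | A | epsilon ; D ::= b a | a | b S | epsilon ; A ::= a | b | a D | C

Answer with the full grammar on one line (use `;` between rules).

S ::= a a | A b | b; C ::= a | A a | a a | A; D ::= b a | a | b S; A ::= a | b | a D | C

The nullable symbols are {A, C, D}.
ε ∉ L(G), so no ε-production is kept.
Expand every rule over subsets of its nullable positions: S → A b gives A b | b.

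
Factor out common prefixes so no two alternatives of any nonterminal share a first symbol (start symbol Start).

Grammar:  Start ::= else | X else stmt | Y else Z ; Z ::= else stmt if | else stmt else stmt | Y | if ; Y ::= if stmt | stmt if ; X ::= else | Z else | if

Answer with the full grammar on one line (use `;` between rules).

Start ::= else | X else stmt | Y else Z; Z ::= Y | if | else stmt Z1; Y ::= if stmt | stmt if; X ::= else | Z else | if; Z1 ::= if | else stmt

Z has alternatives sharing prefix 'else stmt': factor to Z → else stmt Z1 with Z1 → if | else stmt.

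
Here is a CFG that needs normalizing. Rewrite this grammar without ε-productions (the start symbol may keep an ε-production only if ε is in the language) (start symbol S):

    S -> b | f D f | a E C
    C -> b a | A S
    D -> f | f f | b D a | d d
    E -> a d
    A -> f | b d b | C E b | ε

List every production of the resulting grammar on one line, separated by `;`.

Nullable nonterminals: {A}.
ε ∉ L(G), so no ε-production is kept.
Add the nullable-subset variants: C → A S gives A S | S.

S -> b | f D f | a E C; C -> b a | A S | S; D -> f | f f | b D a | d d; E -> a d; A -> f | b d b | C E b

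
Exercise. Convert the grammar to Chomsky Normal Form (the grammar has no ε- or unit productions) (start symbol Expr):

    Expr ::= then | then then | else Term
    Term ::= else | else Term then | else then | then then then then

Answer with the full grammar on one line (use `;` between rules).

Introduce a nonterminal for each terminal appearing in a rule of length ≥ 2: X1 → then, X2 → else.
Binarize each right-hand side of length ≥ 3 by chaining fresh nonterminals (Y1, Y2, …): affected rules were Term → X2 Term X1; Term → X1 X1 X1 X1.

Expr ::= then | X1 X1 | X2 Term; Term ::= else | X2 Y1 | X2 X1 | X1 Y2; X1 ::= then; X2 ::= else; Y1 ::= Term X1; Y2 ::= X1 Y3; Y3 ::= X1 X1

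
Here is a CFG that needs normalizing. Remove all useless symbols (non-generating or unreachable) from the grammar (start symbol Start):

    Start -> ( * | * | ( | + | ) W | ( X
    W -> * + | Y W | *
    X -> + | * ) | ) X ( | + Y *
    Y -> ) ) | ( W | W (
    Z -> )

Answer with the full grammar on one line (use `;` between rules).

Start -> ( * | * | ( | + | ) W | ( X; W -> * + | Y W | *; X -> + | * ) | ) X ( | + Y *; Y -> ) ) | ( W | W (

Generating nonterminals: {Start, W, X, Y, Z}.
Reachable from Start after that: {Start, W, X, Y}.
Removed useless symbols: {Z} and every production mentioning them.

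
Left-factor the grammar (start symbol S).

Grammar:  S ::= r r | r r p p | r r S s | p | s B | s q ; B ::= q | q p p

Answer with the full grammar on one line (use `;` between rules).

S has alternatives sharing prefix 'r r': factor to S → r r S' with S' → ε | p p | S s.
S has alternatives sharing prefix 's': factor to S → s S'' with S'' → B | q.
B has alternatives sharing prefix 'q': factor to B → q B' with B' → ε | p p.

S ::= p | r r S' | s S''; B ::= q B'; S' ::= eps | p p | S s; S'' ::= B | q; B' ::= eps | p p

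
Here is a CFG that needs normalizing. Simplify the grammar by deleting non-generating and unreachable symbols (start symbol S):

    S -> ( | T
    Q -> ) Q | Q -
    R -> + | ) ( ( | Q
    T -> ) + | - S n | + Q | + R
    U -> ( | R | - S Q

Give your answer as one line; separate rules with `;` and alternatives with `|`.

S -> ( | T; R -> + | ) ( (; T -> ) + | - S n | + R

Generating nonterminals: {R, S, T, U}.
Reachable from S after that: {R, S, T}.
Removed useless symbols: {Q, U} and every production mentioning them.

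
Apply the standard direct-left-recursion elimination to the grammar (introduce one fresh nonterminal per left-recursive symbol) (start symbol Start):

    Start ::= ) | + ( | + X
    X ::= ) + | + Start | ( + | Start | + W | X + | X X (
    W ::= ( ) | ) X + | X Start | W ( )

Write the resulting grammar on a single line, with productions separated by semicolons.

X, W are directly left-recursive.
For X: α = {+, X (}, β = {) +, + Start, ( +, Start, + W}. Rewrite as X → β X1 and X1 → α X1 | ε.
For W: α = {( )}, β = {( ), ) X +, X Start}. Rewrite as W → β W1 and W1 → α W1 | ε.

Start ::= ) | + ( | + X; X ::= ) + X1 | + Start X1 | ( + X1 | Start X1 | + W X1; W ::= ( ) W1 | ) X + W1 | X Start W1; X1 ::= + X1 | X ( X1 | ε; W1 ::= ( ) W1 | ε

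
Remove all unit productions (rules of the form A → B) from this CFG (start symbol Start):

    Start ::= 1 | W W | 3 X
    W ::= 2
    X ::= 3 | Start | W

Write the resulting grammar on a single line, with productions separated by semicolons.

Start ::= 1 | W W | 3 X; W ::= 2; X ::= 1 | W W | 3 X | 3 | 2

Unit pairs: X ⇒* {Start, W}.
Replace each nonterminal's rules with the union of the non-unit rules of every nonterminal it unit-derives.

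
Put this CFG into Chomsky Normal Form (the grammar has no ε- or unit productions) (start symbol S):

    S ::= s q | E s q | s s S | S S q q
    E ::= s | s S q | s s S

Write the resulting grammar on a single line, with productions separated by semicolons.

S ::= X1 X2 | E Y1 | X1 Y2 | S Y3; E ::= s | X1 Y5 | X1 Y6; X1 ::= s; X2 ::= q; Y1 ::= X1 X2; Y2 ::= X1 S; Y3 ::= S Y4; Y4 ::= X2 X2; Y5 ::= S X2; Y6 ::= X1 S

Introduce a nonterminal for each terminal appearing in a rule of length ≥ 2: X1 → s, X2 → q.
Binarize each right-hand side of length ≥ 3 by chaining fresh nonterminals (Y1, Y2, …): affected rules were S → E X1 X2; S → X1 X1 S; S → S S X2 X2; E → X1 S X2.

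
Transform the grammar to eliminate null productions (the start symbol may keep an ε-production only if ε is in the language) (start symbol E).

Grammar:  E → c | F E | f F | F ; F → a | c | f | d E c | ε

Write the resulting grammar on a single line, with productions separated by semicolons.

Nullable nonterminals: {E, F}.
ε ∈ L(G) since E is nullable, so keep E → ε.
Expand every rule over subsets of its nullable positions: E → F E gives F E | F. E → f F gives f F | f. F → d E c gives d E c | d c.

E → c | F E | F | f F | f | ε; F → a | c | f | d E c | d c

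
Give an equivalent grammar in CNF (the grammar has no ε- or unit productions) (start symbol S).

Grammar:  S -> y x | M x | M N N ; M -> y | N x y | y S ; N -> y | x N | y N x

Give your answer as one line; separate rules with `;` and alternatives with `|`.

Introduce a nonterminal for each terminal appearing in a rule of length ≥ 2: X1 → y, X2 → x.
Binarize each right-hand side of length ≥ 3 by chaining fresh nonterminals (Y1, Y2, …): affected rules were S → M N N; M → N X2 X1; N → X1 N X2.

S -> X1 X2 | M X2 | M Y1; M -> y | N Y2 | X1 S; N -> y | X2 N | X1 Y3; X1 -> y; X2 -> x; Y1 -> N N; Y2 -> X2 X1; Y3 -> N X2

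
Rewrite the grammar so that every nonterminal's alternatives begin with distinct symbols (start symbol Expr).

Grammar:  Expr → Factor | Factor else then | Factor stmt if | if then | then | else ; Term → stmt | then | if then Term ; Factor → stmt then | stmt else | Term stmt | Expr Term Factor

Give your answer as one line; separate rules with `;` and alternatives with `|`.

Expr has alternatives sharing prefix 'Factor': factor to Expr → Factor Expr1 with Expr1 → ε | else then | stmt if.
Factor has alternatives sharing prefix 'stmt': factor to Factor → stmt Factor1 with Factor1 → then | else.

Expr → if then | then | else | Factor Expr1; Term → stmt | then | if then Term; Factor → Term stmt | Expr Term Factor | stmt Factor1; Expr1 → epsilon | else then | stmt if; Factor1 → then | else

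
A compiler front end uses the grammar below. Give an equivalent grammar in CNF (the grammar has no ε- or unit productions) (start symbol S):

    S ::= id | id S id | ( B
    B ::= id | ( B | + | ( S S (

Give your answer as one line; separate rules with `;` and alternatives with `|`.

S ::= id | X1 Y1 | X2 B; B ::= id | X2 B | + | X2 Y2; X1 ::= id; X2 ::= (; Y1 ::= S X1; Y2 ::= S Y3; Y3 ::= S X2

Introduce a nonterminal for each terminal appearing in a rule of length ≥ 2: X1 → id, X2 → (.
Binarize each right-hand side of length ≥ 3 by chaining fresh nonterminals (Y1, Y2, …): affected rules were S → X1 S X1; B → X2 S S X2.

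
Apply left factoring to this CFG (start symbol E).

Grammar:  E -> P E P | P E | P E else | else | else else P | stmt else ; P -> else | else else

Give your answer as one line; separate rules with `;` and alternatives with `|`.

E -> stmt else | P E E' | else E''; P -> else P'; E' -> P | ε | else; E'' -> ε | else P; P' -> ε | else

E has alternatives sharing prefix 'P E': factor to E → P E E' with E' → P | ε | else.
E has alternatives sharing prefix 'else': factor to E → else E'' with E'' → ε | else P.
P has alternatives sharing prefix 'else': factor to P → else P' with P' → ε | else.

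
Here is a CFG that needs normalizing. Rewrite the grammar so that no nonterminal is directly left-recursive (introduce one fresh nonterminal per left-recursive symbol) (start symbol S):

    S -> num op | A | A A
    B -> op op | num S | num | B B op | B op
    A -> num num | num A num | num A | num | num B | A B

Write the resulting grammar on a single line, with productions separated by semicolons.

S -> num op | A | A A; B -> op op B' | num S B' | num B'; A -> num num A' | num A num A' | num A A' | num A' | num B A'; B' -> B op B' | op B' | ε; A' -> B A' | ε

Left recursion appears on B, A.
For B: α = {B op, op}, β = {op op, num S, num}. Rewrite as B → β B' and B' → α B' | ε.
For A: α = {B}, β = {num num, num A num, num A, num, num B}. Rewrite as A → β A' and A' → α A' | ε.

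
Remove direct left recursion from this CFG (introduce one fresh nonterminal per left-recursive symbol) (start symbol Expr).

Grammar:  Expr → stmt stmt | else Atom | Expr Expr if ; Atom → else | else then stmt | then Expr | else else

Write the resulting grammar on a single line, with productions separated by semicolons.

Expr → stmt stmt Expr1 | else Atom Expr1; Atom → else | else then stmt | then Expr | else else; Expr1 → Expr if Expr1 | ε

Directly left-recursive nonterminal: Expr.
For Expr: α = {Expr if}, β = {stmt stmt, else Atom}. Rewrite as Expr → β Expr1 and Expr1 → α Expr1 | ε.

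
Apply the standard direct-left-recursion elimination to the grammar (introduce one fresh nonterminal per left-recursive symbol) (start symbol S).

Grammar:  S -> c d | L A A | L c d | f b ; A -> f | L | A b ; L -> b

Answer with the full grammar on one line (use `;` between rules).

Directly left-recursive nonterminal: A.
For A: α = {b}, β = {f, L}. Rewrite as A → β A' and A' → α A' | ε.

S -> c d | L A A | L c d | f b; A -> f A' | L A'; L -> b; A' -> b A' | ε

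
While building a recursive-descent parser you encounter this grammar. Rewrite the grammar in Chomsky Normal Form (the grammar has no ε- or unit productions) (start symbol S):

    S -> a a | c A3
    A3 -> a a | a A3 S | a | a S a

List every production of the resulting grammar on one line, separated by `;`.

Introduce a nonterminal for each terminal appearing in a rule of length ≥ 2: X1 → a, X2 → c.
Binarize each right-hand side of length ≥ 3 by chaining fresh nonterminals (Y1, Y2, …): affected rules were A3 → X1 A3 S; A3 → X1 S X1.

S -> X1 X1 | X2 A3; A3 -> X1 X1 | X1 Y1 | a | X1 Y2; X1 -> a; X2 -> c; Y1 -> A3 S; Y2 -> S X1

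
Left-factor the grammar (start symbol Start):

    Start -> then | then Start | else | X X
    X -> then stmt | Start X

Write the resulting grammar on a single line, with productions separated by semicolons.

Start has alternatives sharing prefix 'then': factor to Start → then Start1 with Start1 → ε | Start.

Start -> else | X X | then Start1; X -> then stmt | Start X; Start1 -> ε | Start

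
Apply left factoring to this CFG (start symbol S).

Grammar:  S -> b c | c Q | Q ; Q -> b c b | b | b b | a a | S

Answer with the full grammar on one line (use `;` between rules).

Q has alternatives sharing prefix 'b': factor to Q → b Q' with Q' → c b | ε | b.

S -> b c | c Q | Q; Q -> a a | S | b Q'; Q' -> c b | ε | b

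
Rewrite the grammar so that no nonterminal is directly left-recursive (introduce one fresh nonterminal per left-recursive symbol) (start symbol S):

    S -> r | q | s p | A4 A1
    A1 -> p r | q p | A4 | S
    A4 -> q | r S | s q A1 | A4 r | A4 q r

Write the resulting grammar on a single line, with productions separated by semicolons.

S -> r | q | s p | A4 A1; A1 -> p r | q p | A4 | S; A4 -> q A4' | r S A4' | s q A1 A4'; A4' -> r A4' | q r A4' | ε

Directly left-recursive nonterminal: A4.
For A4: α = {r, q r}, β = {q, r S, s q A1}. Rewrite as A4 → β A4' and A4' → α A4' | ε.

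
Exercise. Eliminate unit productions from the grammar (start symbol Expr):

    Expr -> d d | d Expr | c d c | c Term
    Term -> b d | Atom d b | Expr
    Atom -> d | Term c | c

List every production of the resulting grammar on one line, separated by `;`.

Expr -> d d | d Expr | c d c | c Term; Term -> b d | Atom d b | d d | d Expr | c d c | c Term; Atom -> d | Term c | c

Unit pairs: Term ⇒* {Expr}.
For every A with A ⇒* B via unit rules, add B's non-unit alternatives to A; then delete every rule of the form X → Y.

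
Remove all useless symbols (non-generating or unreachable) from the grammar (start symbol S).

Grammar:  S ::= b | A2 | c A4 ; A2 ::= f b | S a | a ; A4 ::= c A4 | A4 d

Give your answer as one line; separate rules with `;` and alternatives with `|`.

S ::= b | A2; A2 ::= f b | S a | a

Generating nonterminals: {A2, S}.
Reachable from S after that: {A2, S}.
Removed useless symbols: {A4} and every production mentioning them.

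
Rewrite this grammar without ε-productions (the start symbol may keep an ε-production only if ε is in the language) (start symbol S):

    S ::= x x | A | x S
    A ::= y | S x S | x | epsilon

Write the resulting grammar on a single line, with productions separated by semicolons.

The nullable symbols are {A, S}.
ε ∈ L(G) since S is nullable, so keep S → ε.
Expand every rule over subsets of its nullable positions: S → x S gives x S | x. A → S x S gives S x S | S x | x S | x.

S ::= x x | A | x S | x | ε; A ::= y | S x S | S x | x S | x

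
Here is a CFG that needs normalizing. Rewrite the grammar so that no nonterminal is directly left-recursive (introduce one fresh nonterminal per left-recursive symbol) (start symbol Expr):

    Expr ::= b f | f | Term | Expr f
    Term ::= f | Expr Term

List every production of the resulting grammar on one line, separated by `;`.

Left recursion appears on Expr.
For Expr: α = {f}, β = {b f, f, Term}. Rewrite as Expr → β Expr1 and Expr1 → α Expr1 | ε.

Expr ::= b f Expr1 | f Expr1 | Term Expr1; Term ::= f | Expr Term; Expr1 ::= f Expr1 | ε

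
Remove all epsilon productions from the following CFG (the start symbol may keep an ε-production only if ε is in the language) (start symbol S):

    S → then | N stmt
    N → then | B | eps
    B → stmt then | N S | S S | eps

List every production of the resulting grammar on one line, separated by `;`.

Nullable nonterminals: {B, N}.
ε ∉ L(G), so no ε-production is kept.
Add the nullable-subset variants: S → N stmt gives N stmt | stmt. B → N S gives N S | S.

S → then | N stmt | stmt; N → then | B; B → stmt then | N S | S | S S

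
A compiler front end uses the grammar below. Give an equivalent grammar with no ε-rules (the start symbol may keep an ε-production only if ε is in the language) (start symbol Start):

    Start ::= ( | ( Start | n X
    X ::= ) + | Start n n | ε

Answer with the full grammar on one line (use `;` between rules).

Start ::= ( | ( Start | n X | n; X ::= ) + | Start n n

Nullable nonterminals: {X}.
ε ∉ L(G), so no ε-production is kept.
For each production, add variants omitting each subset of nullable occurrences: Start → n X gives n X | n.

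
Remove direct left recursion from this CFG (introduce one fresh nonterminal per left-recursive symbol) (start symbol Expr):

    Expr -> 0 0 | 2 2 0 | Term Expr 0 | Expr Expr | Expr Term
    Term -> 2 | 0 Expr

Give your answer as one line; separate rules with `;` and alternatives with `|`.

Expr -> 0 0 Expr1 | 2 2 0 Expr1 | Term Expr 0 Expr1; Term -> 2 | 0 Expr; Expr1 -> Expr Expr1 | Term Expr1 | epsilon

Expr is directly left-recursive.
For Expr: α = {Expr, Term}, β = {0 0, 2 2 0, Term Expr 0}. Rewrite as Expr → β Expr1 and Expr1 → α Expr1 | ε.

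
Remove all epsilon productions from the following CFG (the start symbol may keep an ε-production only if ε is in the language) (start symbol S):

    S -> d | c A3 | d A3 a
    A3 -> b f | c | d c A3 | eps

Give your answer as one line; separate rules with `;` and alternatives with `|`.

S -> d | c A3 | c | d A3 a | d a; A3 -> b f | c | d c A3 | d c

The nullable symbols are {A3}.
ε ∉ L(G), so no ε-production is kept.
Expand every rule over subsets of its nullable positions: S → c A3 gives c A3 | c. S → d A3 a gives d A3 a | d a. A3 → d c A3 gives d c A3 | d c.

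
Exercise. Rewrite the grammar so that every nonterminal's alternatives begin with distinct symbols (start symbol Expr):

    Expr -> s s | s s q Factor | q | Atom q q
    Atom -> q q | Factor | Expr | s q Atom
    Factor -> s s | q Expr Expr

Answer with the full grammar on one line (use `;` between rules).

Expr -> q | Atom q q | s s Expr1; Atom -> q q | Factor | Expr | s q Atom; Factor -> s s | q Expr Expr; Expr1 -> ε | q Factor

Expr has alternatives sharing prefix 's s': factor to Expr → s s Expr1 with Expr1 → ε | q Factor.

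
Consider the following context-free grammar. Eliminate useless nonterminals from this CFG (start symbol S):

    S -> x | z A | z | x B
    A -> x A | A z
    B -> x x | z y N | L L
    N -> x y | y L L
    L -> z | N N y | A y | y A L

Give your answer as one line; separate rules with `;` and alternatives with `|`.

Generating nonterminals: {B, L, N, S}.
Reachable from S after that: {B, L, N, S}.
Removed useless symbols: {A} and every production mentioning them.

S -> x | z | x B; B -> x x | z y N | L L; N -> x y | y L L; L -> z | N N y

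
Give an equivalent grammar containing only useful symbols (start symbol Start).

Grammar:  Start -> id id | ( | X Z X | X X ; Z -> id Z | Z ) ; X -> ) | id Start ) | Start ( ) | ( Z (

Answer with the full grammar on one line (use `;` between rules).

Start -> id id | ( | X X; X -> ) | id Start ) | Start ( )

Generating nonterminals: {Start, X}.
Reachable from Start after that: {Start, X}.
Removed useless symbols: {Z} and every production mentioning them.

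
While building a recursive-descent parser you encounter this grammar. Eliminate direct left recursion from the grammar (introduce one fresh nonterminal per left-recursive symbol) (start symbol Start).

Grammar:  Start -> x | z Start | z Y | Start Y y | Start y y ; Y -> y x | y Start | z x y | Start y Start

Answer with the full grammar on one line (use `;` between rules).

Start -> x Start1 | z Start Start1 | z Y Start1; Y -> y x | y Start | z x y | Start y Start; Start1 -> Y y Start1 | y y Start1 | ε

Start is directly left-recursive.
For Start: α = {Y y, y y}, β = {x, z Start, z Y}. Rewrite as Start → β Start1 and Start1 → α Start1 | ε.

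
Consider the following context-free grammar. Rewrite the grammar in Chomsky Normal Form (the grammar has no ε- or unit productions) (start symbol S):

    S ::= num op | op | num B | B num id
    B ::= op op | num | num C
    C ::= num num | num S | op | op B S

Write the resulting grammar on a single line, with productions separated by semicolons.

Introduce a nonterminal for each terminal appearing in a rule of length ≥ 2: X1 → num, X2 → op, X3 → id.
Binarize each right-hand side of length ≥ 3 by chaining fresh nonterminals (Y1, Y2, …): affected rules were S → B X1 X3; C → X2 B S.

S ::= X1 X2 | op | X1 B | B Y1; B ::= X2 X2 | num | X1 C; C ::= X1 X1 | X1 S | op | X2 Y2; X1 ::= num; X2 ::= op; X3 ::= id; Y1 ::= X1 X3; Y2 ::= B S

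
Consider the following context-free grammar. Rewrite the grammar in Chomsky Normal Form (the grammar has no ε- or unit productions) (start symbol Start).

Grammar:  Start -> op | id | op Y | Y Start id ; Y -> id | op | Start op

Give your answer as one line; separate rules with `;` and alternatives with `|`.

Start -> op | id | X1 Y | Y Y1; Y -> id | op | Start X1; X1 -> op; X2 -> id; Y1 -> Start X2

Introduce a nonterminal for each terminal appearing in a rule of length ≥ 2: X1 → op, X2 → id.
Binarize each right-hand side of length ≥ 3 by chaining fresh nonterminals (Y1, Y2, …): affected rules were Start → Y Start X2.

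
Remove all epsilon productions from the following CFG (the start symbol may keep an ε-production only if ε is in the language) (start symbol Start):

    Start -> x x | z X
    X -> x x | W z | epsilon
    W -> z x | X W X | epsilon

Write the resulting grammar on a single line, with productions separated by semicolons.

Start -> x x | z X | z; X -> x x | W z | z; W -> z x | X W X | X W | X X | X | W X

Nullable set = {W, X}.
ε ∉ L(G), so no ε-production is kept.
Expand every rule over subsets of its nullable positions: Start → z X gives z X | z. X → W z gives W z | z. W → X W X gives X W X | X W | X X | X | W X.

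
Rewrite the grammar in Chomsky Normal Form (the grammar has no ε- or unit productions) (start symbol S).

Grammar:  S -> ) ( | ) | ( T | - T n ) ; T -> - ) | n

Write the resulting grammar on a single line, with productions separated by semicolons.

Introduce a nonterminal for each terminal appearing in a rule of length ≥ 2: X1 → ), X2 → (, X3 → -, X4 → n.
Binarize each right-hand side of length ≥ 3 by chaining fresh nonterminals (Y1, Y2, …): affected rules were S → X3 T X4 X1.

S -> X1 X2 | ) | X2 T | X3 Y1; T -> X3 X1 | n; X1 -> ); X2 -> (; X3 -> -; X4 -> n; Y1 -> T Y2; Y2 -> X4 X1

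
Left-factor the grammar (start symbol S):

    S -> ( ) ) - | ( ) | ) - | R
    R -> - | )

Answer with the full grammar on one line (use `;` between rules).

S has alternatives sharing prefix '( )': factor to S → ( ) S' with S' → ) - | ε.

S -> ) - | R | ( ) S'; R -> - | ); S' -> ) - | ε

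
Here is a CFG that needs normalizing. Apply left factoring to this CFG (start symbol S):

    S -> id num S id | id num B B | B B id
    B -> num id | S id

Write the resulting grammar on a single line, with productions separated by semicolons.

S -> B B id | id num S'; B -> num id | S id; S' -> S id | B B

S has alternatives sharing prefix 'id num': factor to S → id num S' with S' → S id | B B.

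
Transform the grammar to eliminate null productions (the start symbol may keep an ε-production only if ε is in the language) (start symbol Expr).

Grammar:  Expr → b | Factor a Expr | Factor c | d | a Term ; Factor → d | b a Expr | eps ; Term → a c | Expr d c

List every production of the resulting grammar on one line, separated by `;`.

The nullable symbols are {Factor}.
ε ∉ L(G), so no ε-production is kept.
Expand every rule over subsets of its nullable positions: Expr → Factor a Expr gives Factor a Expr | a Expr. Expr → Factor c gives Factor c | c.

Expr → b | Factor a Expr | a Expr | Factor c | c | d | a Term; Factor → d | b a Expr; Term → a c | Expr d c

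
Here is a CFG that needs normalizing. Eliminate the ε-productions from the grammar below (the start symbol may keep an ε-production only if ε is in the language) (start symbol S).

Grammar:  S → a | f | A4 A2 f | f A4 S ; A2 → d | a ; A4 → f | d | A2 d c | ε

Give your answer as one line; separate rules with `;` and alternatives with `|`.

S → a | f | A4 A2 f | A2 f | f A4 S | f S; A2 → d | a; A4 → f | d | A2 d c

Nullable nonterminals: {A4}.
ε ∉ L(G), so no ε-production is kept.
Add the nullable-subset variants: S → A4 A2 f gives A4 A2 f | A2 f. S → f A4 S gives f A4 S | f S.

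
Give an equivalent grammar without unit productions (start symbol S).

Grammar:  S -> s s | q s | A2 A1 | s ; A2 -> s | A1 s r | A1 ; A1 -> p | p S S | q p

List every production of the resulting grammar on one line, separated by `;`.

Unit pairs: A2 ⇒* {A1}.
For every A with A ⇒* B via unit rules, add B's non-unit alternatives to A; then delete every rule of the form X → Y.

S -> s s | q s | A2 A1 | s; A2 -> s | A1 s r | p | p S S | q p; A1 -> p | p S S | q p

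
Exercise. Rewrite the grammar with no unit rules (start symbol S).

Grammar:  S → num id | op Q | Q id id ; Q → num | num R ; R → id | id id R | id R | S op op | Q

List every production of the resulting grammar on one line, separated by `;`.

S → num id | op Q | Q id id; Q → num | num R; R → num | num R | id | id id R | id R | S op op

Unit pairs: R ⇒* {Q}.
Replace each nonterminal's rules with the union of the non-unit rules of every nonterminal it unit-derives.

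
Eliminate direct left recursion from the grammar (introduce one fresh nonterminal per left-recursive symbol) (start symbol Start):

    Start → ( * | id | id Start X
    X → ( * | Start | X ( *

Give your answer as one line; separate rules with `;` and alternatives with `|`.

Start → ( * | id | id Start X; X → ( * X1 | Start X1; X1 → ( * X1 | ε

Left recursion appears on X.
For X: α = {( *}, β = {( *, Start}. Rewrite as X → β X1 and X1 → α X1 | ε.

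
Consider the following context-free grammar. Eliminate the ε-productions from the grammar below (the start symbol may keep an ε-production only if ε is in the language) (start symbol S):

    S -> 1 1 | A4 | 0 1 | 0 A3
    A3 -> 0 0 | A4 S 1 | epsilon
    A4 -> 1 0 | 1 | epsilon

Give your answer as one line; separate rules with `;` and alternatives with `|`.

S -> 1 1 | A4 | 0 1 | 0 A3 | 0 | epsilon; A3 -> 0 0 | A4 S 1 | A4 1 | S 1 | 1; A4 -> 1 0 | 1

The nullable symbols are {A3, A4, S}.
ε ∈ L(G) since S is nullable, so keep S → ε.
Add the nullable-subset variants: S → 0 A3 gives 0 A3 | 0. A3 → A4 S 1 gives A4 S 1 | A4 1 | S 1 | 1.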